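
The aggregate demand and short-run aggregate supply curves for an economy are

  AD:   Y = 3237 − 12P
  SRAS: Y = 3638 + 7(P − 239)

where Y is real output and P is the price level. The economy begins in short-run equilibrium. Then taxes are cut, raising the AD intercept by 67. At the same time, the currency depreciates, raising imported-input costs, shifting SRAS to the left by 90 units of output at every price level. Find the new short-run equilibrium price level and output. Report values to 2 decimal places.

After both shocks: AD is Y = 3304 − 12P and SRAS is Y = 1875 + 7P.
Setting them equal: 1429 = 19P, so P = 75.21.
Substituting into AD, Y = 2401.47.

P = 75.21, Y = 2401.47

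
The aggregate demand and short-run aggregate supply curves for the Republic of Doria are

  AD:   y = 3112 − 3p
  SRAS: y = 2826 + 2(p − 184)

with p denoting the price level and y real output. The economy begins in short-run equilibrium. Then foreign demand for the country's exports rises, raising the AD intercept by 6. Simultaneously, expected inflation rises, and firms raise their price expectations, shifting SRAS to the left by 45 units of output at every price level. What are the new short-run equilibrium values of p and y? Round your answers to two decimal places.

After both shocks: AD is y = 3118 − 3p and SRAS is y = 2413 + 2p.
Setting them equal: 705 = 5p, so p = 141.00.
Substituting into AD, y = 2695.00.

p = 141.00, y = 2695.00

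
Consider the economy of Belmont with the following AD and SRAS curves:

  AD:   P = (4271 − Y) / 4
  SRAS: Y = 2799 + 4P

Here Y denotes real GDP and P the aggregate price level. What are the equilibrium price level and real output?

P = 184, Y = 3535

Rearrange AD to Y = 4271 − 4P.
Set AD = SRAS: 4271 − 4P = 2799 + 4P, so 1472 = 8P and P = 184.
Then Y = 4271 − 4·184 = 3535.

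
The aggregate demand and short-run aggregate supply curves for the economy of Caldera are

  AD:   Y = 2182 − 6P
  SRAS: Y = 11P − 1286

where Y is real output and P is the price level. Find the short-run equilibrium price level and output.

Set AD = SRAS: 2182 − 6P = 11P − 1286, so 3468 = 17P and P = 204.
Then Y = 2182 − 6·204 = 958.

P = 204, Y = 958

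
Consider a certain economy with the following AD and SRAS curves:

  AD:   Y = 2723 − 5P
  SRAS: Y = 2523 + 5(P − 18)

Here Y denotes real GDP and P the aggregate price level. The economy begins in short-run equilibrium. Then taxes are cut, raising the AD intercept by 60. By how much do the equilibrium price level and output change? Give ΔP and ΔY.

This is a positive demand shock: AD shifts right.
New AD: Y = 2783 − 5P.
SRAS can be written Y = 2433 + 5P.
Set AD = SRAS: 2783 − 5P = 2433 + 5P, so 350 = 10P and P = 35.
Y = 2783 − 5·35 = 2608.
Initially P = 29, Y = 2578, so ΔP = +6 and ΔY = +30.

ΔP = +6, ΔY = +30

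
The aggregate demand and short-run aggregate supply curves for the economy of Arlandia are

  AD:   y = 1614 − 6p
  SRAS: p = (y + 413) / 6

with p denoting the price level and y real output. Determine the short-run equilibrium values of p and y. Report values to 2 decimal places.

p = 168.92, y = 600.50

Rearrange SRAS to y = 6p − 413.
Set AD = SRAS: 1614 − 6p = 6p − 413, so 2027 = 12p and p = 168.92.
Substituting into AD, y = 1614 − 6p = 600.50.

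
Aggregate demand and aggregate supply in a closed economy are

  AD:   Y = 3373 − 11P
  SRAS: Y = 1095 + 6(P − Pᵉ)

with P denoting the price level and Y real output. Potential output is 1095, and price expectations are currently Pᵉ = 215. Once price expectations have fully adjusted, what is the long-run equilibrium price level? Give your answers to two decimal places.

Long-run P = 207.09

Short run: with Pᵉ = 215, SRAS is Y = 6P − 195. Setting AD = SRAS gives 3568 = 17P, so P = 209.88 and Y = 3373 − 11P = 1064.29.
Output 1064.29 is below potential 1095, so over time expected prices fall and SRAS shifts right until Y returns to 1095.
Long run: Y = 1095 on the AD curve gives 1095 = 3373 − 11P, so P = 207.09.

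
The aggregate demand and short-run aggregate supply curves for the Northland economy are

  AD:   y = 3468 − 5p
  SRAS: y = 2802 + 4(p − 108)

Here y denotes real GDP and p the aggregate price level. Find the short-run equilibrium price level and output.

p = 122, y = 2858

Write SRAS as y = 2802 + 4p − 432 = 2370 + 4p.
Set AD = SRAS: 3468 − 5p = 2370 + 4p, so 1098 = 9p and p = 122.
Then y = 3468 − 5·122 = 2858.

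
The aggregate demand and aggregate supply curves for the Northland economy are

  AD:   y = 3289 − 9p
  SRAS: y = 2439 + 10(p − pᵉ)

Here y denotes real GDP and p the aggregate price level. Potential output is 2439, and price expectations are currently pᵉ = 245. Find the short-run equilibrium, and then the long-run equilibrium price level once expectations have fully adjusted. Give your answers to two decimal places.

Short run: p = 173.68, y = 1725.84. Long run: p = 94.44.

Short run: with pᵉ = 245, SRAS is y = 10p − 11. Setting AD = SRAS gives 3300 = 19p, so p = 173.68 and y = 3289 − 9p = 1725.84.
Output 1725.84 is below potential 2439, so over time expected prices fall and SRAS shifts right until y returns to 2439.
Long run: y = 2439 on the AD curve gives 2439 = 3289 − 9p, so p = 94.44.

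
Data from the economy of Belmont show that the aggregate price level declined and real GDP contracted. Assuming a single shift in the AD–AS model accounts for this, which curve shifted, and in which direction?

P fell and Y fell. An AD shift moves P and Y in the same direction; an SRAS shift moves them in opposite directions.
Here P and Y moved in the same direction, so the AD curve shifted.
Since Y fell, AD shifted left.

AD shifted left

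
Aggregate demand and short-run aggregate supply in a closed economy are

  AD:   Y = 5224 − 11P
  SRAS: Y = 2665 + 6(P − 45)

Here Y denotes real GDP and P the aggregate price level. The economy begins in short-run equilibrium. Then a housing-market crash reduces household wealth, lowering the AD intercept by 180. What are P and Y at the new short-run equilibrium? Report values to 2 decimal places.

This is a negative demand shock: AD shifts left.
New AD: Y = 5044 − 11P.
SRAS can be written Y = 2395 + 6P.
Set AD = SRAS: 5044 − 11P = 2395 + 6P, so 2649 = 17P and P = 155.82.
Substituting into AD, Y = 3329.94.

P = 155.82, Y = 3329.94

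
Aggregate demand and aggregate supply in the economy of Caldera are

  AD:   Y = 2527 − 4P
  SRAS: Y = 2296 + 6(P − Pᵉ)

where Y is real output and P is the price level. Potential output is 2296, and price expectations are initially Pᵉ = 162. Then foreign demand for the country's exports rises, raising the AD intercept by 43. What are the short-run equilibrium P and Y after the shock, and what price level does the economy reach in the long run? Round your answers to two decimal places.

AD shifts right: new AD is Y = 2570 − 4P. With Pᵉ = 162, SRAS is Y = 1324 + 6P.
Short run: 2570 − 4P = 1324 + 6P gives 1246 = 10P, so P = 124.60 and Y = 2570 − 4P = 2071.60.
Y = 2071.60 is below potential 2296; expectations adjust and SRAS shifts right until Y = 2296.
Long run: on the new AD curve, 2296 = 2570 − 4P gives P = 68.50.

Short run: P = 124.60, Y = 2071.60. Long run: P = 68.50.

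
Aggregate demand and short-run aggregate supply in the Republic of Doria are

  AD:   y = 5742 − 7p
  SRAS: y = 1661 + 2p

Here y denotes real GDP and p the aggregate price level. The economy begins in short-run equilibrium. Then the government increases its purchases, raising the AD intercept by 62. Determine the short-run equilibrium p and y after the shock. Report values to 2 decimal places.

This is a positive demand shock: AD shifts right.
New AD: y = 5804 − 7p.
Set AD = SRAS: 5804 − 7p = 1661 + 2p, so 4143 = 9p and p = 460.33.
Substituting into AD, y = 2581.67.

p = 460.33, y = 2581.67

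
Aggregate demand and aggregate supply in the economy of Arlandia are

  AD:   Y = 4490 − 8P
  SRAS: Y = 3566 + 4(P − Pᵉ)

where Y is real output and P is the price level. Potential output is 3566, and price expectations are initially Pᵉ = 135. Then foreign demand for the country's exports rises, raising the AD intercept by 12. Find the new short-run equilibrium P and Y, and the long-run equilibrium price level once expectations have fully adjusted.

Short run: P = 123, Y = 3518. Long run: P = 117.

AD shifts right: new AD is Y = 4502 − 8P. With Pᵉ = 135, SRAS is Y = 3026 + 4P.
Short run: 4502 − 8P = 3026 + 4P gives 1476 = 12P, so P = 123 and Y = 4502 − 8·123 = 3518.
Y = 3518 is below potential 3566; expectations adjust and SRAS shifts right until Y = 3566.
Long run: on the new AD curve, 3566 = 4502 − 8P gives P = 117.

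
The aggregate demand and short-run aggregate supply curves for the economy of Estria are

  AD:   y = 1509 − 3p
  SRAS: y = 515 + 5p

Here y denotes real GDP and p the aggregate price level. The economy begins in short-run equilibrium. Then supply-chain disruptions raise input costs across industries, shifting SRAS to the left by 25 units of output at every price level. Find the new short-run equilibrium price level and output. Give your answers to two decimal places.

This is a negative supply shock: SRAS shifts left.
New SRAS: y = 490 + 5p.
Set AD = SRAS: 1509 − 3p = 490 + 5p, so 1019 = 8p and p = 127.38.
Substituting into AD, y = 1126.88.

p = 127.38, y = 1126.88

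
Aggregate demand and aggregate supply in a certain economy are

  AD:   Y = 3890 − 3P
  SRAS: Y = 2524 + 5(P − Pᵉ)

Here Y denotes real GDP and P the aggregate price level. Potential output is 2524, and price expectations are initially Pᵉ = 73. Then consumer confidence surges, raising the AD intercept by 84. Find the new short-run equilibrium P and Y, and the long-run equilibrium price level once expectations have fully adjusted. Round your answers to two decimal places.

Short run: P = 226.88, Y = 3293.38. Long run: P = 483.33.

AD shifts right: new AD is Y = 3974 − 3P. With Pᵉ = 73, SRAS is Y = 2159 + 5P.
Short run: 3974 − 3P = 2159 + 5P gives 1815 = 8P, so P = 226.88 and Y = 3974 − 3P = 3293.38.
Y = 3293.38 is above potential 2524; expectations adjust and SRAS shifts left until Y = 2524.
Long run: on the new AD curve, 2524 = 3974 − 3P gives P = 483.33.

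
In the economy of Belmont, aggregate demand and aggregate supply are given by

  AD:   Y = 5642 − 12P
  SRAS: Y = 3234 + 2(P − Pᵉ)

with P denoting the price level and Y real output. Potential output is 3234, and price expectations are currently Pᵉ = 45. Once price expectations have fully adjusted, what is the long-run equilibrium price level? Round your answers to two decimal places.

Short run: with Pᵉ = 45, SRAS is Y = 3144 + 2P. Setting AD = SRAS gives 2498 = 14P, so P = 178.43 and Y = 5642 − 12P = 3500.86.
Output 3500.86 is above potential 3234, so over time expected prices rise and SRAS shifts left until Y returns to 3234.
Long run: Y = 3234 on the AD curve gives 3234 = 5642 − 12P, so P = 200.67.

Long-run P = 200.67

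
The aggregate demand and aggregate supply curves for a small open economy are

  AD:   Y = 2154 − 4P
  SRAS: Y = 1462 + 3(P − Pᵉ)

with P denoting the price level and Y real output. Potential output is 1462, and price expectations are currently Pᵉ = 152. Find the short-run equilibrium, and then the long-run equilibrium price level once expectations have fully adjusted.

Short run: with Pᵉ = 152, SRAS is Y = 1006 + 3P. Setting AD = SRAS gives 1148 = 7P, so P = 164 and Y = 2154 − 4·164 = 1498.
Output 1498 is above potential 1462, so over time expected prices rise and SRAS shifts left until Y returns to 1462.
Long run: Y = 1462 on the AD curve gives 1462 = 2154 − 4P, so P = 173.

Short run: P = 164, Y = 1498. Long run: P = 173.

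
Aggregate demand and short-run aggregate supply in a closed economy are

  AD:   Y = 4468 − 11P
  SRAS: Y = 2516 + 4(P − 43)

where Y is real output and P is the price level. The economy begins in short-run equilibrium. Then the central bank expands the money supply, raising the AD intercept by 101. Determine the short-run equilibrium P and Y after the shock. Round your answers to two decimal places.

P = 148.33, Y = 2937.33

This is a positive demand shock: AD shifts right.
New AD: Y = 4569 − 11P.
SRAS can be written Y = 2344 + 4P.
Set AD = SRAS: 4569 − 11P = 2344 + 4P, so 2225 = 15P and P = 148.33.
Substituting into AD, Y = 2937.33.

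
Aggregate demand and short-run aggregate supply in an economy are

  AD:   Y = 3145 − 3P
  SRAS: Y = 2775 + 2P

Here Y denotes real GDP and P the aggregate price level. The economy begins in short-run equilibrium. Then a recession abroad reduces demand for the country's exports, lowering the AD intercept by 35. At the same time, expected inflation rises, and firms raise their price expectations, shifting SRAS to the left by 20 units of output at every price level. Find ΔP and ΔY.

After both shocks: AD is Y = 3110 − 3P and SRAS is Y = 2755 + 2P.
Setting them equal: 355 = 5P, so P = 71.
Y = 3110 − 3·71 = 2897.
Initially P = 74, Y = 2923, so ΔP = -3 and ΔY = -26.

ΔP = -3, ΔY = -26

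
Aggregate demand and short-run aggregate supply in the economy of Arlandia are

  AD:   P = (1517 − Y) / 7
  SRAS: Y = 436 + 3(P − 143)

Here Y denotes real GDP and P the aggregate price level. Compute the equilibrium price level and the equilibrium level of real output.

Write SRAS as Y = 436 + 3P − 429 = 7 + 3P.
Rearrange AD to Y = 1517 − 7P.
Set AD = SRAS: 1517 − 7P = 7 + 3P, so 1510 = 10P and P = 151.
Then Y = 1517 − 7·151 = 460.

P = 151, Y = 460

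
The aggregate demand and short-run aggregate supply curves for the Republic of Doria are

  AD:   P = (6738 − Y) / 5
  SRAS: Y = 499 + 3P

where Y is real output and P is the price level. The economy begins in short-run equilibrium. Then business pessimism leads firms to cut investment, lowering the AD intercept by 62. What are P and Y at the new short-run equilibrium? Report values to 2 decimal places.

P = 772.13, Y = 2815.38

This is a negative demand shock: AD shifts left.
New AD: Y = 6676 − 5P.
Set AD = SRAS: 6676 − 5P = 499 + 3P, so 6177 = 8P and P = 772.13.
Substituting into AD, Y = 2815.38.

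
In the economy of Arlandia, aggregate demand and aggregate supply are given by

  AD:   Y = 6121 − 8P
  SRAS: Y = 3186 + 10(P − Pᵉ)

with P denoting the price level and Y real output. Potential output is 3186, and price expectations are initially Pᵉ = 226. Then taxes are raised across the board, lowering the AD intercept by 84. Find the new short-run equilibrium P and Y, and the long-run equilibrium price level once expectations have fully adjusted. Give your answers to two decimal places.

AD shifts left: new AD is Y = 6037 − 8P. With Pᵉ = 226, SRAS is Y = 926 + 10P.
Short run: 6037 − 8P = 926 + 10P gives 5111 = 18P, so P = 283.94 and Y = 6037 − 8P = 3765.44.
Y = 3765.44 is above potential 3186; expectations adjust and SRAS shifts left until Y = 3186.
Long run: on the new AD curve, 3186 = 6037 − 8P gives P = 356.38.

Short run: P = 283.94, Y = 3765.44. Long run: P = 356.38.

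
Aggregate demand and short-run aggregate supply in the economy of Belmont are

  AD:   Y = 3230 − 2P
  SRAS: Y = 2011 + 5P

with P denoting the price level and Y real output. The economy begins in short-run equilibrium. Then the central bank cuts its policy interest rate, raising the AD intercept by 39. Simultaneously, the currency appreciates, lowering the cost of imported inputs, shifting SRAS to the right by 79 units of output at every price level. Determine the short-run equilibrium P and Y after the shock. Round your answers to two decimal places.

After both shocks: AD is Y = 3269 − 2P and SRAS is Y = 2090 + 5P.
Setting them equal: 1179 = 7P, so P = 168.43.
Substituting into AD, Y = 2932.14.

P = 168.43, Y = 2932.14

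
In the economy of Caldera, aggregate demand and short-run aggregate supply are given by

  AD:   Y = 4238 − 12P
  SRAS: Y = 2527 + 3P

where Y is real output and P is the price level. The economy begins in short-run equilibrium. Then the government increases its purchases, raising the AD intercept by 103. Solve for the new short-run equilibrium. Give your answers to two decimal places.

P = 120.93, Y = 2889.80

This is a positive demand shock: AD shifts right.
New AD: Y = 4341 − 12P.
Set AD = SRAS: 4341 − 12P = 2527 + 3P, so 1814 = 15P and P = 120.93.
Substituting into AD, Y = 2889.80.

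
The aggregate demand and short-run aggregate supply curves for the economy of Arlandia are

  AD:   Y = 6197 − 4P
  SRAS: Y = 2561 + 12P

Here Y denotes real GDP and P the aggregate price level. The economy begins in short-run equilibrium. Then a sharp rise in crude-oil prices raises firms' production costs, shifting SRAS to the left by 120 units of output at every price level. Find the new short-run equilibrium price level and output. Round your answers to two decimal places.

This is a negative supply shock: SRAS shifts left.
New SRAS: Y = 2441 + 12P.
Set AD = SRAS: 6197 − 4P = 2441 + 12P, so 3756 = 16P and P = 234.75.
Substituting into AD, Y = 5258.00.

P = 234.75, Y = 5258.00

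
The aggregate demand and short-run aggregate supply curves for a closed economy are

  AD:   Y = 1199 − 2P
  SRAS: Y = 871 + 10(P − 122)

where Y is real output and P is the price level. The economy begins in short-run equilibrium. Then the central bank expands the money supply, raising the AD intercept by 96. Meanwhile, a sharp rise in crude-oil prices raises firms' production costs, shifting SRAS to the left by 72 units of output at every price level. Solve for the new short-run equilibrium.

P = 143, Y = 1009

After both shocks: AD is Y = 1295 − 2P and SRAS is Y = 10P − 421.
Setting them equal: 1716 = 12P, so P = 143.
Y = 1295 − 2·143 = 1009.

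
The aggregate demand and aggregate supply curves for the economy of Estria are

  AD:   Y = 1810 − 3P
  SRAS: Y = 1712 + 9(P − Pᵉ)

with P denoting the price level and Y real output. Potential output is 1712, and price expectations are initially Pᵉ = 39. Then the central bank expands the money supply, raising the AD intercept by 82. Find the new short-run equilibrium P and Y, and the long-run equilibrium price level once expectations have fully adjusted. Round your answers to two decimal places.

AD shifts right: new AD is Y = 1892 − 3P. With Pᵉ = 39, SRAS is Y = 1361 + 9P.
Short run: 1892 − 3P = 1361 + 9P gives 531 = 12P, so P = 44.25 and Y = 1892 − 3P = 1759.25.
Y = 1759.25 is above potential 1712; expectations adjust and SRAS shifts left until Y = 1712.
Long run: on the new AD curve, 1712 = 1892 − 3P gives P = 60.00.

Short run: P = 44.25, Y = 1759.25. Long run: P = 60.00.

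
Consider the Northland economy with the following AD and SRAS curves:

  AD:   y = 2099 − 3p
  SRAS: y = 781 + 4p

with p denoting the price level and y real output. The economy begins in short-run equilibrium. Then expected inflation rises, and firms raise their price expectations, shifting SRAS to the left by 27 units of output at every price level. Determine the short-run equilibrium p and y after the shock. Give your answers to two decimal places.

This is a negative supply shock: SRAS shifts left.
New SRAS: y = 754 + 4p.
Set AD = SRAS: 2099 − 3p = 754 + 4p, so 1345 = 7p and p = 192.14.
Substituting into AD, y = 1522.57.

p = 192.14, y = 1522.57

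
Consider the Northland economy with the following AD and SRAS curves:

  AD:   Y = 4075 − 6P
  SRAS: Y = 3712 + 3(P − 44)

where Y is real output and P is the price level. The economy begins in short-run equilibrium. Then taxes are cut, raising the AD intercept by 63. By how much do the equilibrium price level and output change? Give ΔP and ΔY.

ΔP = +7, ΔY = +21

This is a positive demand shock: AD shifts right.
New AD: Y = 4138 − 6P.
SRAS can be written Y = 3580 + 3P.
Set AD = SRAS: 4138 − 6P = 3580 + 3P, so 558 = 9P and P = 62.
Y = 4138 − 6·62 = 3766.
Initially P = 55, Y = 3745, so ΔP = +7 and ΔY = +21.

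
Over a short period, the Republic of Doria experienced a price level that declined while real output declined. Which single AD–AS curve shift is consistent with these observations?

P fell and Y fell. An AD shift moves P and Y in the same direction; an SRAS shift moves them in opposite directions.
Here P and Y moved in the same direction, so the AD curve shifted.
Since Y fell, AD shifted left.

AD shifted left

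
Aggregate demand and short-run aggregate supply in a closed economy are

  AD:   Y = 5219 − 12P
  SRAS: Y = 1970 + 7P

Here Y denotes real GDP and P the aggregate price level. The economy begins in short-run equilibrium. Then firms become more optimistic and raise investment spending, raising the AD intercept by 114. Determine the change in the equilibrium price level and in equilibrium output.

This is a positive demand shock: AD shifts right.
New AD: Y = 5333 − 12P.
Set AD = SRAS: 5333 − 12P = 1970 + 7P, so 3363 = 19P and P = 177.
Y = 5333 − 12·177 = 3209.
Initially P = 171, Y = 3167, so ΔP = +6 and ΔY = +42.

ΔP = +6, ΔY = +42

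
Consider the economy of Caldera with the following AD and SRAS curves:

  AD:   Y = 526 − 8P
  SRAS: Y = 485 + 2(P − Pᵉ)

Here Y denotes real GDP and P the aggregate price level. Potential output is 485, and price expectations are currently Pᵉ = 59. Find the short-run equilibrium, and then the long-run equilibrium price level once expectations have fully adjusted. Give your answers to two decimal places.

Short run: with Pᵉ = 59, SRAS is Y = 367 + 2P. Setting AD = SRAS gives 159 = 10P, so P = 15.90 and Y = 526 − 8P = 398.80.
Output 398.80 is below potential 485, so over time expected prices fall and SRAS shifts right until Y returns to 485.
Long run: Y = 485 on the AD curve gives 485 = 526 − 8P, so P = 5.13.

Short run: P = 15.90, Y = 398.80. Long run: P = 5.13.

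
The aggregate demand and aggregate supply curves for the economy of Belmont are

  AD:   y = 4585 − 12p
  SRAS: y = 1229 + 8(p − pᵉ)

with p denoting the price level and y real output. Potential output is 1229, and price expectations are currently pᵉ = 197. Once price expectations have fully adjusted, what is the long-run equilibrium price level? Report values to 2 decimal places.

Long-run p = 279.67

Short run: with pᵉ = 197, SRAS is y = 8p − 347. Setting AD = SRAS gives 4932 = 20p, so p = 246.60 and y = 4585 − 12p = 1625.80.
Output 1625.80 is above potential 1229, so over time expected prices rise and SRAS shifts left until y returns to 1229.
Long run: y = 1229 on the AD curve gives 1229 = 4585 − 12p, so p = 279.67.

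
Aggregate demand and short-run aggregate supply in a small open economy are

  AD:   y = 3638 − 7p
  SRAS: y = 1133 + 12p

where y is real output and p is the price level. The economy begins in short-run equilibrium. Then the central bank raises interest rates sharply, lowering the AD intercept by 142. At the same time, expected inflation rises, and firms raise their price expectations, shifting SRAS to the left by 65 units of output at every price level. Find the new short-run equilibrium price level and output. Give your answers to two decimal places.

p = 127.79, y = 2601.47

After both shocks: AD is y = 3496 − 7p and SRAS is y = 1068 + 12p.
Setting them equal: 2428 = 19p, so p = 127.79.
Substituting into AD, y = 2601.47.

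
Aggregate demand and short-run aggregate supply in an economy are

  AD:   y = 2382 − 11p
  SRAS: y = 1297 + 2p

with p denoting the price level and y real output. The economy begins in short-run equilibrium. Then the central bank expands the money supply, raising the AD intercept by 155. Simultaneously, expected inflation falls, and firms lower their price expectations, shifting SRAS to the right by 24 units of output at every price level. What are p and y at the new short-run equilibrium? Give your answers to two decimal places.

p = 93.54, y = 1508.08

After both shocks: AD is y = 2537 − 11p and SRAS is y = 1321 + 2p.
Setting them equal: 1216 = 13p, so p = 93.54.
Substituting into AD, y = 1508.08.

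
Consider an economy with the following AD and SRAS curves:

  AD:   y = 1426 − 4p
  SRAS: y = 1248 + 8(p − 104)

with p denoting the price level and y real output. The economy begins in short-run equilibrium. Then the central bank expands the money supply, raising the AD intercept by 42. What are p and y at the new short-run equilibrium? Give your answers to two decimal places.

This is a positive demand shock: AD shifts right.
New AD: y = 1468 − 4p.
SRAS can be written y = 416 + 8p.
Set AD = SRAS: 1468 − 4p = 416 + 8p, so 1052 = 12p and p = 87.67.
Substituting into AD, y = 1117.33.

p = 87.67, y = 1117.33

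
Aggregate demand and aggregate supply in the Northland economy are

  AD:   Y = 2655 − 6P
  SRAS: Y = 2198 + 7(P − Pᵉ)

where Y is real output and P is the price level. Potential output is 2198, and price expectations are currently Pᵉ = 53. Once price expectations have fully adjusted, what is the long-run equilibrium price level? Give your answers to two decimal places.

Long-run P = 76.17

Short run: with Pᵉ = 53, SRAS is Y = 1827 + 7P. Setting AD = SRAS gives 828 = 13P, so P = 63.69 and Y = 2655 − 6P = 2272.85.
Output 2272.85 is above potential 2198, so over time expected prices rise and SRAS shifts left until Y returns to 2198.
Long run: Y = 2198 on the AD curve gives 2198 = 2655 − 6P, so P = 76.17.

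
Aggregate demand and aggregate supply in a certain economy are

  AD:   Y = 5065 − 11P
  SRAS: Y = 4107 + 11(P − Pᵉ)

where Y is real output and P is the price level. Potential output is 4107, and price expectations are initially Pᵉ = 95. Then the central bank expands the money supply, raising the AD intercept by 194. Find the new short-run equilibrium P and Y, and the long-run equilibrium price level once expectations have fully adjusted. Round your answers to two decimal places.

AD shifts right: new AD is Y = 5259 − 11P. With Pᵉ = 95, SRAS is Y = 3062 + 11P.
Short run: 5259 − 11P = 3062 + 11P gives 2197 = 22P, so P = 99.86 and Y = 5259 − 11P = 4160.50.
Y = 4160.50 is above potential 4107; expectations adjust and SRAS shifts left until Y = 4107.
Long run: on the new AD curve, 4107 = 5259 − 11P gives P = 104.73.

Short run: P = 99.86, Y = 4160.50. Long run: P = 104.73.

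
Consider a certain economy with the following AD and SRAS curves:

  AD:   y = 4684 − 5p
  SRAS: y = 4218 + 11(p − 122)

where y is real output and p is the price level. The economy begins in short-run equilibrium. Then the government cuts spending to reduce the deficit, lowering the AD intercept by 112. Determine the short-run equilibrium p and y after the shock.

This is a negative demand shock: AD shifts left.
New AD: y = 4572 − 5p.
SRAS can be written y = 2876 + 11p.
Set AD = SRAS: 4572 − 5p = 2876 + 11p, so 1696 = 16p and p = 106.
y = 4572 − 5·106 = 4042.

p = 106, y = 4042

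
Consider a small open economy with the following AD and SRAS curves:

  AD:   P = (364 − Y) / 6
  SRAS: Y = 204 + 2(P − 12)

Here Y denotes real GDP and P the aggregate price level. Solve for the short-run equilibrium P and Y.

P = 23, Y = 226

Write SRAS as Y = 204 + 2P − 24 = 180 + 2P.
Rearrange AD to Y = 364 − 6P.
Set AD = SRAS: 364 − 6P = 180 + 2P, so 184 = 8P and P = 23.
Then Y = 364 − 6·23 = 226.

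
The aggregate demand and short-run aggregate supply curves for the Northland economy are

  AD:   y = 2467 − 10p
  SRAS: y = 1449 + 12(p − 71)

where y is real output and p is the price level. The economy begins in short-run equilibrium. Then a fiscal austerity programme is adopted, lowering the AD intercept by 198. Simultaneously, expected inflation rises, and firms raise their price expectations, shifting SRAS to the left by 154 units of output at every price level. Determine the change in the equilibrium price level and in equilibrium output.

After both shocks: AD is y = 2269 − 10p and SRAS is y = 443 + 12p.
Setting them equal: 1826 = 22p, so p = 83.
y = 2269 − 10·83 = 1439.
Initially p = 85, y = 1617, so Δp = -2 and Δy = -178.

Δp = -2, Δy = -178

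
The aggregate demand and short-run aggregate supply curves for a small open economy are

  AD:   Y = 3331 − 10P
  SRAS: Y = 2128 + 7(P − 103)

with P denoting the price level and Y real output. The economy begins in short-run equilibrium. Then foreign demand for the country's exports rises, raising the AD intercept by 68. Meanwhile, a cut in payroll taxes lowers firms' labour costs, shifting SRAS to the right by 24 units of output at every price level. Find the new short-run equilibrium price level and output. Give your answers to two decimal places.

P = 115.76, Y = 2241.35

After both shocks: AD is Y = 3399 − 10P and SRAS is Y = 1431 + 7P.
Setting them equal: 1968 = 17P, so P = 115.76.
Substituting into AD, Y = 2241.35.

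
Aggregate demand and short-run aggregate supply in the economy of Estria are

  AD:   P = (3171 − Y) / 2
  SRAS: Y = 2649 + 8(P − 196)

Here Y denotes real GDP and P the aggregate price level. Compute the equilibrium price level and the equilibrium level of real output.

P = 209, Y = 2753

Write SRAS as Y = 2649 + 8P − 1568 = 1081 + 8P.
Rearrange AD to Y = 3171 − 2P.
Set AD = SRAS: 3171 − 2P = 1081 + 8P, so 2090 = 10P and P = 209.
Then Y = 3171 − 2·209 = 2753.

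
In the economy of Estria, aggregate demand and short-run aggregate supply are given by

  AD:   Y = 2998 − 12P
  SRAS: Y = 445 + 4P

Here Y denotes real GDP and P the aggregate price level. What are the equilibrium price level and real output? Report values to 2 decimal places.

Set AD = SRAS: 2998 − 12P = 445 + 4P, so 2553 = 16P and P = 159.56.
Substituting into AD, Y = 2998 − 12P = 1083.25.

P = 159.56, Y = 1083.25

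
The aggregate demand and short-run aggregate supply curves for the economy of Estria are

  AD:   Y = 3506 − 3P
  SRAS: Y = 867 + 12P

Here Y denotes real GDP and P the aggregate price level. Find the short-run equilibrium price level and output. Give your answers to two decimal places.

P = 175.93, Y = 2978.20

Set AD = SRAS: 3506 − 3P = 867 + 12P, so 2639 = 15P and P = 175.93.
Substituting into AD, Y = 3506 − 3P = 2978.20.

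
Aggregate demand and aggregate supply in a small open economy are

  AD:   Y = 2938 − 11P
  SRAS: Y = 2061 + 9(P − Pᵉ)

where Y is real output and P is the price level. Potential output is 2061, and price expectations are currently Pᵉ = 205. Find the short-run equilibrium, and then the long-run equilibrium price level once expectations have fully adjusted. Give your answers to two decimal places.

Short run: P = 136.10, Y = 1440.90. Long run: P = 79.73.

Short run: with Pᵉ = 205, SRAS is Y = 216 + 9P. Setting AD = SRAS gives 2722 = 20P, so P = 136.10 and Y = 2938 − 11P = 1440.90.
Output 1440.90 is below potential 2061, so over time expected prices fall and SRAS shifts right until Y returns to 2061.
Long run: Y = 2061 on the AD curve gives 2061 = 2938 − 11P, so P = 79.73.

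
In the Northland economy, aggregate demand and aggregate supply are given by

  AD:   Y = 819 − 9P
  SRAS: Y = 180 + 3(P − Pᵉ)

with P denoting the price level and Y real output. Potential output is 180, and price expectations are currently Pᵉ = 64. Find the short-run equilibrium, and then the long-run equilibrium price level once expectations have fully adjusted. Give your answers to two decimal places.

Short run: P = 69.25, Y = 195.75. Long run: P = 71.00.

Short run: with Pᵉ = 64, SRAS is Y = 3P − 12. Setting AD = SRAS gives 831 = 12P, so P = 69.25 and Y = 819 − 9P = 195.75.
Output 195.75 is above potential 180, so over time expected prices rise and SRAS shifts left until Y returns to 180.
Long run: Y = 180 on the AD curve gives 180 = 819 − 9P, so P = 71.00.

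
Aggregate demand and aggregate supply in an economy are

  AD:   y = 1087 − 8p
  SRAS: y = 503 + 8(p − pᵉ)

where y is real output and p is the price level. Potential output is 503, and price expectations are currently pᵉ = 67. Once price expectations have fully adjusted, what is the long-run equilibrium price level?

Long-run p = 73

Short run: with pᵉ = 67, SRAS is y = 8p − 33. Setting AD = SRAS gives 1120 = 16p, so p = 70 and y = 1087 − 8·70 = 527.
Output 527 is above potential 503, so over time expected prices rise and SRAS shifts left until y returns to 503.
Long run: y = 503 on the AD curve gives 503 = 1087 − 8p, so p = 73.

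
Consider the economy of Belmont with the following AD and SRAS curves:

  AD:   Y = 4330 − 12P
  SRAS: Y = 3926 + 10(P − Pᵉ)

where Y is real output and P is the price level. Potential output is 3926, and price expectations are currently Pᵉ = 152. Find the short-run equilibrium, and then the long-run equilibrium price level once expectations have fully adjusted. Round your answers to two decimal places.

Short run: with Pᵉ = 152, SRAS is Y = 2406 + 10P. Setting AD = SRAS gives 1924 = 22P, so P = 87.45 and Y = 4330 − 12P = 3280.55.
Output 3280.55 is below potential 3926, so over time expected prices fall and SRAS shifts right until Y returns to 3926.
Long run: Y = 3926 on the AD curve gives 3926 = 4330 − 12P, so P = 33.67.

Short run: P = 87.45, Y = 3280.55. Long run: P = 33.67.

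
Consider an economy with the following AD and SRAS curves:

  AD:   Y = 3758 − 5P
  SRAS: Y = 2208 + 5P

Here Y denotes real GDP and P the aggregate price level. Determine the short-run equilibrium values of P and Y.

Set AD = SRAS: 3758 − 5P = 2208 + 5P, so 1550 = 10P and P = 155.
Then Y = 3758 − 5·155 = 2983.

P = 155, Y = 2983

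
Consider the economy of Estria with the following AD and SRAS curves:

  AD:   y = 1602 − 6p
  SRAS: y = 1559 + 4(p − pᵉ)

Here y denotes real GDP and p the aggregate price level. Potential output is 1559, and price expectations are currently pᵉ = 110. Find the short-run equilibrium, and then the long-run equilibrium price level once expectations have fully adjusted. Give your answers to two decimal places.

Short run: p = 48.30, y = 1312.20. Long run: p = 7.17.

Short run: with pᵉ = 110, SRAS is y = 1119 + 4p. Setting AD = SRAS gives 483 = 10p, so p = 48.30 and y = 1602 − 6p = 1312.20.
Output 1312.20 is below potential 1559, so over time expected prices fall and SRAS shifts right until y returns to 1559.
Long run: y = 1559 on the AD curve gives 1559 = 1602 − 6p, so p = 7.17.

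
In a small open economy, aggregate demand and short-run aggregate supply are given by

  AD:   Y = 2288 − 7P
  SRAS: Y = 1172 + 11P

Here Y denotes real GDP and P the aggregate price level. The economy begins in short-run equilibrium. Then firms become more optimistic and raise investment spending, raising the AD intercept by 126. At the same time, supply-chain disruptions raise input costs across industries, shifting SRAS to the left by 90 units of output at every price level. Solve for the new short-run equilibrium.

After both shocks: AD is Y = 2414 − 7P and SRAS is Y = 1082 + 11P.
Setting them equal: 1332 = 18P, so P = 74.
Y = 2414 − 7·74 = 1896.

P = 74, Y = 1896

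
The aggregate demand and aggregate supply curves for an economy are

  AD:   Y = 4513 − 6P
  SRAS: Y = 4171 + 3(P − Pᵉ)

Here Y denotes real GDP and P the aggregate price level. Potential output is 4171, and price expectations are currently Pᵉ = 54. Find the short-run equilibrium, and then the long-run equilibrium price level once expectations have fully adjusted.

Short run: P = 56, Y = 4177. Long run: P = 57.

Short run: with Pᵉ = 54, SRAS is Y = 4009 + 3P. Setting AD = SRAS gives 504 = 9P, so P = 56 and Y = 4513 − 6·56 = 4177.
Output 4177 is above potential 4171, so over time expected prices rise and SRAS shifts left until Y returns to 4171.
Long run: Y = 4171 on the AD curve gives 4171 = 4513 − 6P, so P = 57.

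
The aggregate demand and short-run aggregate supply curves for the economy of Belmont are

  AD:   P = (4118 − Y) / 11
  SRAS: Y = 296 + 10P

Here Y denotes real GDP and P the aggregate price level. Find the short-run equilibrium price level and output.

Rearrange AD to Y = 4118 − 11P.
Set AD = SRAS: 4118 − 11P = 296 + 10P, so 3822 = 21P and P = 182.
Then Y = 4118 − 11·182 = 2116.

P = 182, Y = 2116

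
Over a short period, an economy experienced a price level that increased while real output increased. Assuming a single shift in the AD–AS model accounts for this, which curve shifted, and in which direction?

AD shifted right

P rose and Y rose. An AD shift moves P and Y in the same direction; an SRAS shift moves them in opposite directions.
Here P and Y moved in the same direction, so the AD curve shifted.
Since Y rose, AD shifted right.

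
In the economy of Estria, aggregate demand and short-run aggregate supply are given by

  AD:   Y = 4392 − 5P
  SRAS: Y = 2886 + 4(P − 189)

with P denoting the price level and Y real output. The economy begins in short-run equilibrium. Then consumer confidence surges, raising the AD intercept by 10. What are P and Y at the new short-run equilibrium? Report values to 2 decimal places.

P = 252.44, Y = 3139.78

This is a positive demand shock: AD shifts right.
New AD: Y = 4402 − 5P.
SRAS can be written Y = 2130 + 4P.
Set AD = SRAS: 4402 − 5P = 2130 + 4P, so 2272 = 9P and P = 252.44.
Substituting into AD, Y = 3139.78.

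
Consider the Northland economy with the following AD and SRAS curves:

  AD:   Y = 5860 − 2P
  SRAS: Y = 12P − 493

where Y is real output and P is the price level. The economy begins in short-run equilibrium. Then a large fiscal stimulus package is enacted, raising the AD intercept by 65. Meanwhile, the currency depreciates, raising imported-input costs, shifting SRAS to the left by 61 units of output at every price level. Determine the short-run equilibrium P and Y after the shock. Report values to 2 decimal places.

After both shocks: AD is Y = 5925 − 2P and SRAS is Y = 12P − 554.
Setting them equal: 6479 = 14P, so P = 462.79.
Substituting into AD, Y = 4999.43.

P = 462.79, Y = 4999.43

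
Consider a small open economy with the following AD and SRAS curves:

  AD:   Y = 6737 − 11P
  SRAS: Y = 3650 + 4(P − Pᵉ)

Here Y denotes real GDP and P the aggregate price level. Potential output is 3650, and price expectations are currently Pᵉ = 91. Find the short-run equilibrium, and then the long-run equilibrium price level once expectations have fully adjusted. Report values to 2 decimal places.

Short run: with Pᵉ = 91, SRAS is Y = 3286 + 4P. Setting AD = SRAS gives 3451 = 15P, so P = 230.07 and Y = 6737 − 11P = 4206.27.
Output 4206.27 is above potential 3650, so over time expected prices rise and SRAS shifts left until Y returns to 3650.
Long run: Y = 3650 on the AD curve gives 3650 = 6737 − 11P, so P = 280.64.

Short run: P = 230.07, Y = 4206.27. Long run: P = 280.64.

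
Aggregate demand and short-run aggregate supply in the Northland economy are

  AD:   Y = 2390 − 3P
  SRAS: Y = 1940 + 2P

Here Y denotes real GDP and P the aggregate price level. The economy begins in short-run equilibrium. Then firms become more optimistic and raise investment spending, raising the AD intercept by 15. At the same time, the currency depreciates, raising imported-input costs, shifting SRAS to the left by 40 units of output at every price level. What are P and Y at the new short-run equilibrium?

After both shocks: AD is Y = 2405 − 3P and SRAS is Y = 1900 + 2P.
Setting them equal: 505 = 5P, so P = 101.
Y = 2405 − 3·101 = 2102.

P = 101, Y = 2102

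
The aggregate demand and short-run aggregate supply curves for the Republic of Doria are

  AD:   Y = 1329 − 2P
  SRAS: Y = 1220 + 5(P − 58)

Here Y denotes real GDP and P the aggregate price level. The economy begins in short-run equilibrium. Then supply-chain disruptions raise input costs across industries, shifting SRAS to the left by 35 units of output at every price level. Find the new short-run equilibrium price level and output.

P = 62, Y = 1205

This is a negative supply shock: SRAS shifts left.
New SRAS: Y = 895 + 5P.
Set AD = SRAS: 1329 − 2P = 895 + 5P, so 434 = 7P and P = 62.
Y = 1329 − 2·62 = 1205.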